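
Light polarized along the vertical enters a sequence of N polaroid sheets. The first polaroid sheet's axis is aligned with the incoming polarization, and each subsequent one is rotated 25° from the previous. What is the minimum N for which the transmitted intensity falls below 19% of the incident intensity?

N = 10

First polarizer is aligned with the polarization: full transmission.
Each further stage multiplies by cos²(25°) = 0.8214.
After N polarizers: T = 0.8214^(N−1). Require T < 0.19 ⇒ N−1 > ln(0.19)/ln(0.8214) = 8.44, so N−1 ≥ 9 and N = 10.
Check: N=10 gives T = 0.1702 < 0.19; N=9 gives T = 0.2072.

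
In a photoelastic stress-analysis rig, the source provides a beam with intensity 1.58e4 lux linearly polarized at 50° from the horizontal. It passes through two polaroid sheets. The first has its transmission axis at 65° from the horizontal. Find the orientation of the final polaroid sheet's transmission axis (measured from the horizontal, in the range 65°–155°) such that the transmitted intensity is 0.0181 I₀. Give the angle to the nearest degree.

By Malus's law, I₁ = I₀ cos²(65° − 50°) = I₀ cos²(15°) = 0.933 I₀.
Need I₂/I₀ = 0.0181, so cos²(θ − 65°) = 0.0181 / 0.933 = 0.0194.
θ − 65° = arccos(√0.0194) = 82.0°, giving θ ≈ 65 + 82.0 = 147.0°.

θ ≈ 147°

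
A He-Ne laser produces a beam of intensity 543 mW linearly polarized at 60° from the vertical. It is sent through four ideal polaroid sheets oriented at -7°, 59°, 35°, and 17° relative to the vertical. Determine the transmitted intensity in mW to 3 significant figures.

By Malus's law, I₁ = 543 mW · cos²(67°) = 82.9 mW.
I₂ = I₁ · cos²(66°) = 82.9 · 0.1654 = 13.71 mW.
I₃ = I₂ · cos²(24°) = 13.71 · 0.8346 = 11.45 mW.
I₄ = I₃ · cos²(18°) = 11.45 · 0.9045 = 10.35 mW.

I ≈ 10.4 mW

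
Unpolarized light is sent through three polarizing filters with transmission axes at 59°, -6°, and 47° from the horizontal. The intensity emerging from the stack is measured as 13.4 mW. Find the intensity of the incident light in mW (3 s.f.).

Unpolarized light through the first polarizer → I₁ = ½ I₀, now polarized at 59°.
I₂ = I₁ cos²(-6° − 59°) = 0.5 I₀ · cos²(65°) = 0.0893 I₀.
I₃ = I₂ cos²(47° + 6°) = 0.0893 I₀ · cos²(53°) = 0.03234 I₀.
So 13.4 mW = 0.03234 I₀, giving I₀ = 13.4/0.03234 = 414.3 mW.

I₀ ≈ 414 mW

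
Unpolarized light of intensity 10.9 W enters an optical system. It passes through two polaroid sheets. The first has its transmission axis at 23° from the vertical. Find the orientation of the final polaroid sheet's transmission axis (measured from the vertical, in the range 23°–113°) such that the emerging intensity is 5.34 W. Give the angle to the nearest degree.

θ ≈ 31°

Unpolarized light through the first polarizer → I₁ = ½ I₀, now polarized at 23°.
Target fraction: 5.34 / 10.9 W = 0.4899 of I₀.
Need I₂/I₀ = 0.4899, so cos²(θ − 23°) = 0.4899 / 0.5 = 0.9798.
θ − 23° = arccos(√0.9798) = 8.2°, giving θ ≈ 23 + 8.2 = 31.2°.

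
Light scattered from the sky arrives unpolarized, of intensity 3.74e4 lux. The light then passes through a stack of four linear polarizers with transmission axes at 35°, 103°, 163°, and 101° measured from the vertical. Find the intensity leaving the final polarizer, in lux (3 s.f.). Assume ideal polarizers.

I ≈ 145 lux

Unpolarized light through the first polarizer → I₁ = 3.74e4 lux/2 = 1.87e+04 lux, polarized at 35°.
I₂ = I₁ · cos²(68°) = 1.87e+04 · 0.1403 = 2624 lux.
I₃ = I₂ · cos²(60°) = 2624 · 0.25 = 656 lux.
I₄ = I₃ · cos²(62°) = 656 · 0.2204 = 144.6 lux.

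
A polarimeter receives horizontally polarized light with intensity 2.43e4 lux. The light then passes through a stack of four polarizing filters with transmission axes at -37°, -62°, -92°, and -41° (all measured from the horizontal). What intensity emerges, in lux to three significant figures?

I₁ = 2.43e4 lux · cos²(37°) = 1.55e+04 lux.
I₂ = I₁ · cos²(25°) = 1.55e+04 · 0.8214 = 1.273e+04 lux.
I₃ = I₂ · cos²(30°) = 1.273e+04 · 0.75 = 9548 lux.
I₄ = I₃ · cos²(51°) = 9548 · 0.396 = 3781 lux.

I ≈ 3780 lux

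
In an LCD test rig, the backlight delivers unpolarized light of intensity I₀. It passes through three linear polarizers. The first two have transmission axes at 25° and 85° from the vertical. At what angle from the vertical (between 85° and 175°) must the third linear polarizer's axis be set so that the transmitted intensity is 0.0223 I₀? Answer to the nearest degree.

θ ≈ 150°

Unpolarized light through the first polarizer → I₁ = ½ I₀, now polarized at 25°.
I₂ = I₁ cos²(85° − 25°) = 0.5 I₀ · cos²(60°) = 0.125 I₀.
Need I₃/I₀ = 0.0223, so cos²(θ − 85°) = 0.0223 / 0.125 = 0.1784.
θ − 85° = arccos(√0.1784) = 65.0°, giving θ ≈ 85 + 65.0 = 150.0°.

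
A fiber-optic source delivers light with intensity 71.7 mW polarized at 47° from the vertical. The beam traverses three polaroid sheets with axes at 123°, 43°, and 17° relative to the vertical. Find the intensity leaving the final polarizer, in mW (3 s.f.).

I ≈ 0.102 mW

I₁ = 71.7 mW · cos²(76°) = 4.196 mW.
I₂ = I₁ · cos²(80°) = 4.196 · 0.03015 = 0.1265 mW.
I₃ = I₂ · cos²(26°) = 0.1265 · 0.8078 = 0.1022 mW.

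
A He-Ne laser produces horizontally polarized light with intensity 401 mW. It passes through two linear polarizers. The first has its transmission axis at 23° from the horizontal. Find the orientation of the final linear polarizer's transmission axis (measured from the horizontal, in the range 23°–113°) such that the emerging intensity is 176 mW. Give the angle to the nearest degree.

θ ≈ 67°

I₁ = I₀ cos²(23° − 0°) = I₀ cos²(23°) = 0.8473 I₀.
Target fraction: 176 / 401 mW = 0.4389 of I₀.
Need I₂/I₀ = 0.4389, so cos²(θ − 23°) = 0.4389 / 0.8473 = 0.518.
θ − 23° = arccos(√0.518) = 44.0°, giving θ ≈ 23 + 44.0 = 67.0°.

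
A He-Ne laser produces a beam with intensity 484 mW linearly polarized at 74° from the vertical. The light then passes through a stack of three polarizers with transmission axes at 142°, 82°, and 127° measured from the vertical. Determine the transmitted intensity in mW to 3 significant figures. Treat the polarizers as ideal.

By Malus's law, I₁ = 484 mW · cos²(68°) = 67.92 mW.
I₂ = I₁ · cos²(60°) = 67.92 · 0.25 = 16.98 mW.
I₃ = I₂ · cos²(45°) = 16.98 · 0.5 = 8.49 mW.

I ≈ 8.49 mW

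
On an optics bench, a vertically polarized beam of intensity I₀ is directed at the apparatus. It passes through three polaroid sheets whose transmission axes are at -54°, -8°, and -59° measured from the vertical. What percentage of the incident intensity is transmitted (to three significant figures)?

I₁ = I₀ cos²(-54° − 0°) = I₀ cos²(54°) = 0.3455 I₀.
I₂ = I₁ cos²(-8° + 54°) = 0.3455 I₀ · cos²(46°) = 0.1667 I₀.
I₃ = I₂ cos²(-59° + 8°) = 0.1667 I₀ · cos²(51°) = 0.06603 I₀.
That is 6.603% of the incident intensity.

≈ 6.60%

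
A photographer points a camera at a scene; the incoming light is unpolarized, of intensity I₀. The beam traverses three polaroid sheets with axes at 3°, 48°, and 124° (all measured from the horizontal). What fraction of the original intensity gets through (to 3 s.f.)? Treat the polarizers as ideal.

Unpolarized light through the first polarizer → I₁ = ½ I₀, now polarized at 3°.
I₂ = I₁ cos²(48° − 3°) = 0.5 I₀ · cos²(45°) = 0.25 I₀.
I₃ = I₂ cos²(124° − 48°) = 0.25 I₀ · cos²(76°) = 0.01463 I₀.
Transmitted fraction = 0.01463.

≈ 0.0146 I₀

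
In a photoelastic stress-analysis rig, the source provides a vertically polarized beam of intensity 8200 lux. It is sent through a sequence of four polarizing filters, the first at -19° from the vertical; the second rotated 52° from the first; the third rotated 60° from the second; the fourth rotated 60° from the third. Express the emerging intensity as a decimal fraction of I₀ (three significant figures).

I₁ = 8200 lux · cos²(19°) = 7331 lux.
I₂ = I₁ · cos²(52°) = 7331 · 0.379 = 2779 lux.
I₃ = I₂ · cos²(60°) = 2779 · 0.25 = 694.7 lux.
I₄ = I₃ · cos²(60°) = 694.7 · 0.25 = 173.7 lux.
Transmitted fraction = 0.02118.

I/I₀ ≈ 0.0212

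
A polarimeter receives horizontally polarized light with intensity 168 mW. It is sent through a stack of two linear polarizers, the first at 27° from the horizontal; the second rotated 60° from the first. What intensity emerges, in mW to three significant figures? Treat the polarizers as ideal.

I₁ = 168 mW · cos²(27°) = 133.4 mW.
I₂ = I₁ · cos²(60°) = 133.4 · 0.25 = 33.34 mW.

I ≈ 33.3 mW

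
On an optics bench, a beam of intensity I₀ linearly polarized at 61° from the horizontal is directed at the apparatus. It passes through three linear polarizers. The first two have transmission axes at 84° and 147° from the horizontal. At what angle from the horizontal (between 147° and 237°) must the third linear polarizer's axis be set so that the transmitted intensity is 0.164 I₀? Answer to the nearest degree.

θ ≈ 161°

By Malus's law, I₁ = I₀ cos²(84° − 61°) = I₀ cos²(23°) = 0.8473 I₀.
I₂ = I₁ cos²(147° − 84°) = 0.8473 I₀ · cos²(63°) = 0.1746 I₀.
Need I₃/I₀ = 0.164, so cos²(θ − 147°) = 0.164 / 0.1746 = 0.9391.
θ − 147° = arccos(√0.9391) = 14.3°, giving θ ≈ 147 + 14.3 = 161.3°.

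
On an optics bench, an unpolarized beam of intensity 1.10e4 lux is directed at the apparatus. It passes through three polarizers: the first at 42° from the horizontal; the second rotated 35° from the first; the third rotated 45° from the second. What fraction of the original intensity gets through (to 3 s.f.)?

I/I₀ ≈ 0.168

Unpolarized light through the first polarizer → I₁ = 1.10e4 lux/2 = 5500 lux, polarized at 42°.
I₂ = I₁ · cos²(35°) = 5500 · 0.671 = 3691 lux.
I₃ = I₂ · cos²(45°) = 3691 · 0.5 = 1845 lux.
Transmitted fraction = 0.1678.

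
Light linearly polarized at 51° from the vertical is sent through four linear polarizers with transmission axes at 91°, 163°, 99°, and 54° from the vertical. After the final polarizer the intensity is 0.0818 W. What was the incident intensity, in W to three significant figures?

I₀ ≈ 15.2 W

By Malus's law, I₁ = I₀ cos²(91° − 51°) = I₀ cos²(40°) = 0.5868 I₀.
I₂ = I₁ cos²(163° − 91°) = 0.5868 I₀ · cos²(72°) = 0.05604 I₀.
I₃ = I₂ cos²(99° − 163°) = 0.05604 I₀ · cos²(64°) = 0.01077 I₀.
I₄ = I₃ cos²(54° − 99°) = 0.01077 I₀ · cos²(45°) = 0.005384 I₀.
So 0.0818 W = 0.005384 I₀, giving I₀ = 0.0818/0.005384 = 15.19 W.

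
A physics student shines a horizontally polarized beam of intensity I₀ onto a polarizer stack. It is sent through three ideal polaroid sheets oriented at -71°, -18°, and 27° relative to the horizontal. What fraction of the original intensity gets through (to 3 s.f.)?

≈ 0.0192 I₀

I₁ = I₀ cos²(-71° − 0°) = I₀ cos²(71°) = 0.106 I₀.
I₂ = I₁ cos²(-18° + 71°) = 0.106 I₀ · cos²(53°) = 0.03839 I₀.
I₃ = I₂ cos²(27° + 18°) = 0.03839 I₀ · cos²(45°) = 0.01919 I₀.
Transmitted fraction = 0.01919.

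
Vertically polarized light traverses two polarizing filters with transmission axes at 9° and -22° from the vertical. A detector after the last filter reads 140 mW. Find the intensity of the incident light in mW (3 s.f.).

I₁ = I₀ cos²(9° − 0°) = I₀ cos²(9°) = 0.9755 I₀.
I₂ = I₁ cos²(-22° − 9°) = 0.9755 I₀ · cos²(31°) = 0.7168 I₀.
So 140 mW = 0.7168 I₀, giving I₀ = 140/0.7168 = 195.3 mW.

I₀ ≈ 195 mW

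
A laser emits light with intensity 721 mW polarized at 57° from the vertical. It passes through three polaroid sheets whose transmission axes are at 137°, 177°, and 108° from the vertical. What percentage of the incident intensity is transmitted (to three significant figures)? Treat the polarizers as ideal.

I₁ = 721 mW · cos²(80°) = 21.74 mW.
I₂ = I₁ · cos²(40°) = 21.74 · 0.5868 = 12.76 mW.
I₃ = I₂ · cos²(69°) = 12.76 · 0.1284 = 1.638 mW.
That is 0.2273% of the incident intensity.

≈ 0.227%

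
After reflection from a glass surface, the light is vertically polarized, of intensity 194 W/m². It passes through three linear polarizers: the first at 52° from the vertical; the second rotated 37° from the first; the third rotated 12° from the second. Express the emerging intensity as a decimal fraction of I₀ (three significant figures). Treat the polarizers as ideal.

I₁ = 194 W/m² · cos²(52°) = 73.53 W/m².
I₂ = I₁ · cos²(37°) = 73.53 · 0.6378 = 46.9 W/m².
I₃ = I₂ · cos²(12°) = 46.9 · 0.9568 = 44.87 W/m².
Transmitted fraction = 0.2313.

I/I₀ ≈ 0.231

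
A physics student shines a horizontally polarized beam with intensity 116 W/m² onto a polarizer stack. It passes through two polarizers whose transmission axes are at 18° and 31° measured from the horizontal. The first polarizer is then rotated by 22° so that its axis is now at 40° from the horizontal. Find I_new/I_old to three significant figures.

I_new/I_old ≈ 0.667

Before rotation:
By Malus's law, I₁ = I₀ cos²(18° − 0°) = I₀ cos²(18°) = 0.9045 I₀.
I₂ = I₁ cos²(31° − 18°) = 0.9045 I₀ · cos²(13°) = 0.8587 I₀.
After rotation:
I₁ = I₀ cos²(40° − 0°) = I₀ cos²(40°) = 0.5868 I₀.
I₂ = I₁ cos²(31° − 40°) = 0.5868 I₀ · cos²(9°) = 0.5725 I₀.
Ratio = 0.5725 / 0.8587 = 0.6666.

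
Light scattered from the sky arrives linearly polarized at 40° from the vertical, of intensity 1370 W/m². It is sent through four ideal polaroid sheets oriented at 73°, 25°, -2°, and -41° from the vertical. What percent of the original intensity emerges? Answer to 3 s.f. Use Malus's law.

By Malus's law, I₁ = 1370 W/m² · cos²(33°) = 963.6 W/m².
I₂ = I₁ · cos²(48°) = 963.6 · 0.4477 = 431.4 W/m².
I₃ = I₂ · cos²(27°) = 431.4 · 0.7939 = 342.5 W/m².
I₄ = I₃ · cos²(39°) = 342.5 · 0.604 = 206.9 W/m².
That is 15.1% of the incident intensity.

≈ 15.1%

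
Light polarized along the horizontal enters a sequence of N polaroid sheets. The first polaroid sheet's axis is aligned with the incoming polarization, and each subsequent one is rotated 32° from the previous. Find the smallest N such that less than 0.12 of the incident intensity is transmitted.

First polarizer is aligned with the polarization: full transmission.
Each further stage multiplies by cos²(32°) = 0.7192.
After N polarizers: T = 0.7192^(N−1). Require T < 0.12 ⇒ N−1 > ln(0.12)/ln(0.7192) = 6.43, so N−1 ≥ 7 and N = 8.
Check: N=8 gives T = 0.09951 < 0.12; N=7 gives T = 0.1384.

N = 8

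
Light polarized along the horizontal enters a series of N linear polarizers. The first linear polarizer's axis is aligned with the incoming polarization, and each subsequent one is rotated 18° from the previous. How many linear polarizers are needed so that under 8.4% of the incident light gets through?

N = 26

First polarizer is aligned with the polarization: full transmission.
Each further stage multiplies by cos²(18°) = 0.9045.
After N polarizers: T = 0.9045^(N−1). Require T < 0.084 ⇒ N−1 > ln(0.084)/ln(0.9045) = 24.68, so N−1 ≥ 25 and N = 26.
Check: N=26 gives T = 0.08134 < 0.084; N=25 gives T = 0.08993.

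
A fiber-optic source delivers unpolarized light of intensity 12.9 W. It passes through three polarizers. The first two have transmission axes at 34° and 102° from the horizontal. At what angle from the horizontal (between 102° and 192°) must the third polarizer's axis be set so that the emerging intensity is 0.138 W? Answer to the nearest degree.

θ ≈ 169°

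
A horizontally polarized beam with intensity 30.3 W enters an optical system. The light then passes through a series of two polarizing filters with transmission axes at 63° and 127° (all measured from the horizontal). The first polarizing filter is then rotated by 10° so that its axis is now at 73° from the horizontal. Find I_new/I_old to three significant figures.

I_new/I_old ≈ 0.746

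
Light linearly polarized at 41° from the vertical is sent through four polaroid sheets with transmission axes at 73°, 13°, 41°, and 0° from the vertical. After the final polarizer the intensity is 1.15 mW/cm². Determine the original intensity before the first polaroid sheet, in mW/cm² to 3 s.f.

I₀ ≈ 14.4 mW/cm²

I₁ = I₀ cos²(73° − 41°) = I₀ cos²(32°) = 0.7192 I₀.
I₂ = I₁ cos²(13° − 73°) = 0.7192 I₀ · cos²(60°) = 0.1798 I₀.
I₃ = I₂ cos²(41° − 13°) = 0.1798 I₀ · cos²(28°) = 0.1402 I₀.
I₄ = I₃ cos²(0° − 41°) = 0.1402 I₀ · cos²(41°) = 0.07984 I₀.
So 1.15 mW/cm² = 0.07984 I₀, giving I₀ = 1.15/0.07984 = 14.4 mW/cm².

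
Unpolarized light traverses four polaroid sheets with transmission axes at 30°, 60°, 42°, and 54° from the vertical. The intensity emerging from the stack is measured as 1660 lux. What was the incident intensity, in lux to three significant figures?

I₀ ≈ 5120 lux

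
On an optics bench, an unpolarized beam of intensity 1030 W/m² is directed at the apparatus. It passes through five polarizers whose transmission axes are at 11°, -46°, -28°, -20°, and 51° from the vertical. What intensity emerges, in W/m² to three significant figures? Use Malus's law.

Unpolarized light through the first polarizer → I₁ = 1030 W/m²/2 = 515 W/m², polarized at 11°.
I₂ = I₁ · cos²(57°) = 515 · 0.2966 = 152.8 W/m².
I₃ = I₂ · cos²(18°) = 152.8 · 0.9045 = 138.2 W/m².
I₄ = I₃ · cos²(8°) = 138.2 · 0.9806 = 135.5 W/m².
I₅ = I₄ · cos²(71°) = 135.5 · 0.106 = 14.36 W/m².

I ≈ 14.4 W/m²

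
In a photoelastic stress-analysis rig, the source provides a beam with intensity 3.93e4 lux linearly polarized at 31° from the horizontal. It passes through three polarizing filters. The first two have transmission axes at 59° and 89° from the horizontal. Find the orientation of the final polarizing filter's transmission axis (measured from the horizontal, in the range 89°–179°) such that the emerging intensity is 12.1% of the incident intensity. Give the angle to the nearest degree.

θ ≈ 152°

I₁ = I₀ cos²(59° − 31°) = I₀ cos²(28°) = 0.7796 I₀.
I₂ = I₁ cos²(89° − 59°) = 0.7796 I₀ · cos²(30°) = 0.5847 I₀.
Need I₃/I₀ = 0.121, so cos²(θ − 89°) = 0.121 / 0.5847 = 0.2069.
θ − 89° = arccos(√0.2069) = 62.9°, giving θ ≈ 89 + 62.9 = 151.9°.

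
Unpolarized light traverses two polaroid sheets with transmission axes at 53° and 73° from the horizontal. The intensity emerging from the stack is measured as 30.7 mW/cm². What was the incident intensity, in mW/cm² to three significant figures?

I₀ ≈ 69.5 mW/cm²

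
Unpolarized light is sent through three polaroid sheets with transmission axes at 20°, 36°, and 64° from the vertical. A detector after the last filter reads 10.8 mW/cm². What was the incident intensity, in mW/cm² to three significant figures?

Unpolarized light through the first polarizer → I₁ = ½ I₀, now polarized at 20°.
I₂ = I₁ cos²(36° − 20°) = 0.5 I₀ · cos²(16°) = 0.462 I₀.
I₃ = I₂ cos²(64° − 36°) = 0.462 I₀ · cos²(28°) = 0.3602 I₀.
So 10.8 mW/cm² = 0.3602 I₀, giving I₀ = 10.8/0.3602 = 29.98 mW/cm².

I₀ ≈ 30.0 mW/cm²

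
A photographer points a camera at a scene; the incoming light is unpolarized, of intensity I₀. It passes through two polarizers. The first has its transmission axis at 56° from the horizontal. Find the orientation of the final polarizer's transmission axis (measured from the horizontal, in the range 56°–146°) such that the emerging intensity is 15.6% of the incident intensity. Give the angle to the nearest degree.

Unpolarized light through the first polarizer → I₁ = ½ I₀, now polarized at 56°.
Need I₂/I₀ = 0.156, so cos²(θ − 56°) = 0.156 / 0.5 = 0.312.
θ − 56° = arccos(√0.312) = 56.0°, giving θ ≈ 56 + 56.0 = 112.0°.

θ ≈ 112°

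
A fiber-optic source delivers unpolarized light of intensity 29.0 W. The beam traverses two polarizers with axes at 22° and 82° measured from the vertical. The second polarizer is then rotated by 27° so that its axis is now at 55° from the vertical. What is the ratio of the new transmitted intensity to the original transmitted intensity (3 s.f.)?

Before rotation:
Unpolarized light through the first polarizer → I₁ = ½ I₀, now polarized at 22°.
I₂ = I₁ cos²(82° − 22°) = 0.5 I₀ · cos²(60°) = 0.125 I₀.
After rotation:
Unpolarized light through the first polarizer → I₁ = ½ I₀, now polarized at 22°.
I₂ = I₁ cos²(55° − 22°) = 0.5 I₀ · cos²(33°) = 0.3517 I₀.
Ratio = 0.3517 / 0.125 = 2.813.

I_new/I_old ≈ 2.81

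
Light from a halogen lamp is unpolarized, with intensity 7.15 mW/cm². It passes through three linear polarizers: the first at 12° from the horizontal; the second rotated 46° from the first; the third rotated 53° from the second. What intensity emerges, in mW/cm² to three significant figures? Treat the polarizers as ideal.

I ≈ 0.625 mW/cm²

Unpolarized light through the first polarizer → I₁ = 7.15 mW/cm²/2 = 3.575 mW/cm², polarized at 12°.
I₂ = I₁ · cos²(46°) = 3.575 · 0.4826 = 1.725 mW/cm².
I₃ = I₂ · cos²(53°) = 1.725 · 0.3622 = 0.6248 mW/cm².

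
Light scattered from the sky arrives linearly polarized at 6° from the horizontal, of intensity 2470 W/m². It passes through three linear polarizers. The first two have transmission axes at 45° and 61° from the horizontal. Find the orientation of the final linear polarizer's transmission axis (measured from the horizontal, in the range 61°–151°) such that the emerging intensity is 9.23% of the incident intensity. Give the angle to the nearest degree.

I₁ = I₀ cos²(45° − 6°) = I₀ cos²(39°) = 0.604 I₀.
I₂ = I₁ cos²(61° − 45°) = 0.604 I₀ · cos²(16°) = 0.5581 I₀.
Need I₃/I₀ = 0.0923, so cos²(θ − 61°) = 0.0923 / 0.5581 = 0.1654.
θ − 61° = arccos(√0.1654) = 66.0°, giving θ ≈ 61 + 66.0 = 127.0°.

θ ≈ 127°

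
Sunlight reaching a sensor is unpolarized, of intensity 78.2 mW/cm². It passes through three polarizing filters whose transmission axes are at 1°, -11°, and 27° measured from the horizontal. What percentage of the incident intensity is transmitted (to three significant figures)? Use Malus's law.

≈ 29.7%

Unpolarized light through the first polarizer → I₁ = 78.2 mW/cm²/2 = 39.1 mW/cm², polarized at 1°.
I₂ = I₁ · cos²(12°) = 39.1 · 0.9568 = 37.41 mW/cm².
I₃ = I₂ · cos²(38°) = 37.41 · 0.621 = 23.23 mW/cm².
That is 29.71% of the incident intensity.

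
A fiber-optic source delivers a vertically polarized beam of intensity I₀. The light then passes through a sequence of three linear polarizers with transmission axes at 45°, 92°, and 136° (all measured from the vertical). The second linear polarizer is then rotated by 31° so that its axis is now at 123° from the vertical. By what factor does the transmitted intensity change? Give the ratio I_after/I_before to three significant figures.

I_new/I_old ≈ 0.171

Before rotation:
I₁ = I₀ cos²(45° − 0°) = I₀ cos²(45°) = 0.5 I₀.
I₂ = I₁ cos²(92° − 45°) = 0.5 I₀ · cos²(47°) = 0.2326 I₀.
I₃ = I₂ cos²(136° − 92°) = 0.2326 I₀ · cos²(44°) = 0.1203 I₀.
After rotation:
I₁ = I₀ cos²(45° − 0°) = I₀ cos²(45°) = 0.5 I₀.
I₂ = I₁ cos²(123° − 45°) = 0.5 I₀ · cos²(78°) = 0.02161 I₀.
I₃ = I₂ cos²(136° − 123°) = 0.02161 I₀ · cos²(13°) = 0.02052 I₀.
Ratio = 0.02052 / 0.1203 = 0.1705.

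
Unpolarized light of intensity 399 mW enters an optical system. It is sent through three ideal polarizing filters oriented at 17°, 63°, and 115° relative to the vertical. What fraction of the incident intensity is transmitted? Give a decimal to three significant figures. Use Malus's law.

I/I₀ ≈ 0.0915

Unpolarized light through the first polarizer → I₁ = 399 mW/2 = 199.5 mW, polarized at 17°.
I₂ = I₁ · cos²(46°) = 199.5 · 0.4826 = 96.27 mW.
I₃ = I₂ · cos²(52°) = 96.27 · 0.379 = 36.49 mW.
Transmitted fraction = 0.09145.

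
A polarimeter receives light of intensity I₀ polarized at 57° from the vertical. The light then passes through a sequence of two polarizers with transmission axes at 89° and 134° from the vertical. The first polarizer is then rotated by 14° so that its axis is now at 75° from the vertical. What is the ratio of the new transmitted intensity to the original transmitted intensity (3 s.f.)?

Before rotation:
By Malus's law, I₁ = I₀ cos²(89° − 57°) = I₀ cos²(32°) = 0.7192 I₀.
I₂ = I₁ cos²(134° − 89°) = 0.7192 I₀ · cos²(45°) = 0.3596 I₀.
After rotation:
I₁ = I₀ cos²(75° − 57°) = I₀ cos²(18°) = 0.9045 I₀.
I₂ = I₁ cos²(134° − 75°) = 0.9045 I₀ · cos²(59°) = 0.2399 I₀.
Ratio = 0.2399 / 0.3596 = 0.6672.

I_new/I_old ≈ 0.667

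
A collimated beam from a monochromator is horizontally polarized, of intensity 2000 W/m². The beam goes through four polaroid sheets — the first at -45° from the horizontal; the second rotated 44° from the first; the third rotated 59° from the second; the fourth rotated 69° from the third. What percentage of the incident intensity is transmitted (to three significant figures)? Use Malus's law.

≈ 0.881%

By Malus's law, I₁ = 2000 W/m² · cos²(45°) = 1000 W/m².
I₂ = I₁ · cos²(44°) = 1000 · 0.5174 = 517.4 W/m².
I₃ = I₂ · cos²(59°) = 517.4 · 0.2653 = 137.3 W/m².
I₄ = I₃ · cos²(69°) = 137.3 · 0.1284 = 17.63 W/m².
That is 0.8814% of the incident intensity.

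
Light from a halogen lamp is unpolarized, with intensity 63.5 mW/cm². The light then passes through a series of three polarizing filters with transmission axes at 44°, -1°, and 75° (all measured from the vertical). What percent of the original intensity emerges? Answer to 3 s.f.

≈ 1.46%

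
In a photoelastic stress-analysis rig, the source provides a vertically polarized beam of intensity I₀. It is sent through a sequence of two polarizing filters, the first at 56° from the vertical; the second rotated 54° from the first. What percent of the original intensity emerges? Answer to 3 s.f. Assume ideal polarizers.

≈ 10.8%

I₁ = I₀ cos²(56° − 0°) = I₀ cos²(56°) = 0.3127 I₀.
I₂ = I₁ cos²(54°) = 0.3127 · 0.3455 I₀ = 0.108 I₀.
That is 10.8% of the incident intensity.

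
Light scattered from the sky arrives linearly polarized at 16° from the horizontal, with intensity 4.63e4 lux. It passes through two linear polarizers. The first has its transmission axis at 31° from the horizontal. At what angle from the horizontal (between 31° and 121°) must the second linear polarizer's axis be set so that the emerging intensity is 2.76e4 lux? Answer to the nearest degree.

θ ≈ 68°

I₁ = I₀ cos²(31° − 16°) = I₀ cos²(15°) = 0.933 I₀.
Target fraction: 2.76e4 / 4.63e4 lux = 0.5961 of I₀.
Need I₂/I₀ = 0.5961, so cos²(θ − 31°) = 0.5961 / 0.933 = 0.6389.
θ − 31° = arccos(√0.6389) = 36.9°, giving θ ≈ 31 + 36.9 = 67.9°.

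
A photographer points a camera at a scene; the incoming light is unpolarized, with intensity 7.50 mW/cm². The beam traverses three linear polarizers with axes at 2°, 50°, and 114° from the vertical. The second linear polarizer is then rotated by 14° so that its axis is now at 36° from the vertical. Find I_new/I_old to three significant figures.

Before rotation:
Unpolarized light through the first polarizer → I₁ = ½ I₀, now polarized at 2°.
I₂ = I₁ cos²(50° − 2°) = 0.5 I₀ · cos²(48°) = 0.2239 I₀.
I₃ = I₂ cos²(114° − 50°) = 0.2239 I₀ · cos²(64°) = 0.04302 I₀.
After rotation:
Unpolarized light through the first polarizer → I₁ = ½ I₀, now polarized at 2°.
I₂ = I₁ cos²(36° − 2°) = 0.5 I₀ · cos²(34°) = 0.3437 I₀.
I₃ = I₂ cos²(114° − 36°) = 0.3437 I₀ · cos²(78°) = 0.01486 I₀.
Ratio = 0.01486 / 0.04302 = 0.3453.

I_new/I_old ≈ 0.345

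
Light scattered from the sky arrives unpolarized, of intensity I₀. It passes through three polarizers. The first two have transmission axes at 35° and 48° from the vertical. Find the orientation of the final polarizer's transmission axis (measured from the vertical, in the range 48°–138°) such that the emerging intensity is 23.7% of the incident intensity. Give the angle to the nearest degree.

θ ≈ 93°

Unpolarized light through the first polarizer → I₁ = ½ I₀, now polarized at 35°.
I₂ = I₁ cos²(48° − 35°) = 0.5 I₀ · cos²(13°) = 0.4747 I₀.
Need I₃/I₀ = 0.237, so cos²(θ − 48°) = 0.237 / 0.4747 = 0.4993.
θ − 48° = arccos(√0.4993) = 45.0°, giving θ ≈ 48 + 45.0 = 93.0°.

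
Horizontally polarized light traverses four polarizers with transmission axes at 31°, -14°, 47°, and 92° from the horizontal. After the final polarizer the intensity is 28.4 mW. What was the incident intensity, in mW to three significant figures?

I₀ ≈ 658 mW

By Malus's law, I₁ = I₀ cos²(31° − 0°) = I₀ cos²(31°) = 0.7347 I₀.
I₂ = I₁ cos²(-14° − 31°) = 0.7347 I₀ · cos²(45°) = 0.3674 I₀.
I₃ = I₂ cos²(47° + 14°) = 0.3674 I₀ · cos²(61°) = 0.08635 I₀.
I₄ = I₃ cos²(92° − 47°) = 0.08635 I₀ · cos²(45°) = 0.04317 I₀.
So 28.4 mW = 0.04317 I₀, giving I₀ = 28.4/0.04317 = 657.8 mW.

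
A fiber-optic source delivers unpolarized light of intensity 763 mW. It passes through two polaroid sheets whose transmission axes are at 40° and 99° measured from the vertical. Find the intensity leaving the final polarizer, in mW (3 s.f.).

I ≈ 101 mW

Unpolarized light through the first polarizer → I₁ = 763 mW/2 = 381.5 mW, polarized at 40°.
I₂ = I₁ · cos²(59°) = 381.5 · 0.2653 = 101.2 mW.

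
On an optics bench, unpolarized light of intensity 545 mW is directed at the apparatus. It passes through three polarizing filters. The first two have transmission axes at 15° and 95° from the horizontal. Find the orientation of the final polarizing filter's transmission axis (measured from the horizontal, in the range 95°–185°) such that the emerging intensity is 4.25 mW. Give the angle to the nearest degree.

θ ≈ 139°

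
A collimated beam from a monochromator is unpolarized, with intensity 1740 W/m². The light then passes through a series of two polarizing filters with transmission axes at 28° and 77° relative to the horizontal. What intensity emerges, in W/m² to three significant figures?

Unpolarized light through the first polarizer → I₁ = 1740 W/m²/2 = 870 W/m², polarized at 28°.
I₂ = I₁ · cos²(49°) = 870 · 0.4304 = 374.5 W/m².

I ≈ 374 W/m²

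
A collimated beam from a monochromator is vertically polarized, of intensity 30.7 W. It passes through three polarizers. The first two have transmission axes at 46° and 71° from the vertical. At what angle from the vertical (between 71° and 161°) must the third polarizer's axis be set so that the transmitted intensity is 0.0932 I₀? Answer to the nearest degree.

By Malus's law, I₁ = I₀ cos²(46° − 0°) = I₀ cos²(46°) = 0.4826 I₀.
I₂ = I₁ cos²(71° − 46°) = 0.4826 I₀ · cos²(25°) = 0.3964 I₀.
Need I₃/I₀ = 0.0932, so cos²(θ − 71°) = 0.0932 / 0.3964 = 0.2351.
θ − 71° = arccos(√0.2351) = 61.0°, giving θ ≈ 71 + 61.0 = 132.0°.

θ ≈ 132°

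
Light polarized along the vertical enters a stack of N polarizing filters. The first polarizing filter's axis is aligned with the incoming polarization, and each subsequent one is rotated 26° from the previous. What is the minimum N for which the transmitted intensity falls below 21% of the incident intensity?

N = 9

First polarizer is aligned with the polarization: full transmission.
Each further stage multiplies by cos²(26°) = 0.8078.
After N polarizers: T = 0.8078^(N−1). Require T < 0.21 ⇒ N−1 > ln(0.21)/ln(0.8078) = 7.31, so N−1 ≥ 8 and N = 9.
Check: N=9 gives T = 0.1814 < 0.21; N=8 gives T = 0.2245.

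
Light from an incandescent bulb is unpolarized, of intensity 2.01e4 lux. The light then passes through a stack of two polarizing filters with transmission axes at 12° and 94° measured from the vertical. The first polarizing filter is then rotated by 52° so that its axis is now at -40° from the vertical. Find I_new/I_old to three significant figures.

I_new/I_old ≈ 24.9

Before rotation:
Unpolarized light through the first polarizer → I₁ = ½ I₀, now polarized at 12°.
I₂ = I₁ cos²(94° − 12°) = 0.5 I₀ · cos²(82°) = 0.009685 I₀.
After rotation:
Unpolarized light through the first polarizer → I₁ = ½ I₀, now polarized at -40°.
Angle between axes 1 and 2: 46°. I₂ = 0.5 I₀ · cos²(46°) = 0.2413 I₀.
Ratio = 0.2413 / 0.009685 = 24.91.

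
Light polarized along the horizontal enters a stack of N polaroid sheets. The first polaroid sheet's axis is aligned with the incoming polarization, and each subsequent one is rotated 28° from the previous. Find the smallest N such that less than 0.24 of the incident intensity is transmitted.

N = 7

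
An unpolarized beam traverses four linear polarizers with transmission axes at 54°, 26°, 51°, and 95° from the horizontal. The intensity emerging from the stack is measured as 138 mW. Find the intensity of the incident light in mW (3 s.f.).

Unpolarized light through the first polarizer → I₁ = ½ I₀, now polarized at 54°.
I₂ = I₁ cos²(26° − 54°) = 0.5 I₀ · cos²(28°) = 0.3898 I₀.
I₃ = I₂ cos²(51° − 26°) = 0.3898 I₀ · cos²(25°) = 0.3202 I₀.
I₄ = I₃ cos²(95° − 51°) = 0.3202 I₀ · cos²(44°) = 0.1657 I₀.
So 138 mW = 0.1657 I₀, giving I₀ = 138/0.1657 = 833 mW.

I₀ ≈ 833 mW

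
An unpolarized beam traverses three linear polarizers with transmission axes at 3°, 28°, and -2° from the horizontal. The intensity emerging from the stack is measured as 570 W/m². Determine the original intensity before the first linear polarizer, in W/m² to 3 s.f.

Unpolarized light through the first polarizer → I₁ = ½ I₀, now polarized at 3°.
I₂ = I₁ cos²(28° − 3°) = 0.5 I₀ · cos²(25°) = 0.4107 I₀.
I₃ = I₂ cos²(-2° − 28°) = 0.4107 I₀ · cos²(30°) = 0.308 I₀.
So 570 W/m² = 0.308 I₀, giving I₀ = 570/0.308 = 1851 W/m².

I₀ ≈ 1850 W/m²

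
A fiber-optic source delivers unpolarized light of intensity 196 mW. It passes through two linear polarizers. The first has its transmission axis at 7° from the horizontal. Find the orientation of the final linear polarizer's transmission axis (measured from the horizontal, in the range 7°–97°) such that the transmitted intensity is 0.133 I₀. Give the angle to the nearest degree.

Unpolarized light through the first polarizer → I₁ = ½ I₀, now polarized at 7°.
Need I₂/I₀ = 0.133, so cos²(θ − 7°) = 0.133 / 0.5 = 0.266.
θ − 7° = arccos(√0.266) = 59.0°, giving θ ≈ 7 + 59.0 = 66.0°.

θ ≈ 66°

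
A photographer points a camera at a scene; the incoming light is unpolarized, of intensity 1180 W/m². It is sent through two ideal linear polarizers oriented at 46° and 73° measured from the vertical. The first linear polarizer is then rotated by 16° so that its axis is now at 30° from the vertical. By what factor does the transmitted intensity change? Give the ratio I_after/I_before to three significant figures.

Before rotation:
Unpolarized light through the first polarizer → I₁ = ½ I₀, now polarized at 46°.
I₂ = I₁ cos²(73° − 46°) = 0.5 I₀ · cos²(27°) = 0.3969 I₀.
After rotation:
Unpolarized light through the first polarizer → I₁ = ½ I₀, now polarized at 30°.
I₂ = I₁ cos²(73° − 30°) = 0.5 I₀ · cos²(43°) = 0.2674 I₀.
Ratio = 0.2674 / 0.3969 = 0.6737.

I_new/I_old ≈ 0.674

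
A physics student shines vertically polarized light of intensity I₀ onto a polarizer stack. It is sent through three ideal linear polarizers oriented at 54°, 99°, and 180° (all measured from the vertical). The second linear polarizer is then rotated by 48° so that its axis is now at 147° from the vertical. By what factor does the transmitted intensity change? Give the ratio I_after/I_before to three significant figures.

I_new/I_old ≈ 0.157

Before rotation:
I₁ = I₀ cos²(54° − 0°) = I₀ cos²(54°) = 0.3455 I₀.
I₂ = I₁ cos²(99° − 54°) = 0.3455 I₀ · cos²(45°) = 0.1727 I₀.
I₃ = I₂ cos²(180° − 99°) = 0.1727 I₀ · cos²(81°) = 0.004227 I₀.
After rotation:
I₁ = I₀ cos²(54° − 0°) = I₀ cos²(54°) = 0.3455 I₀.
Angle between axes 1 and 2: 87°. I₂ = 0.3455 I₀ · cos²(87°) = 0.0009463 I₀.
I₃ = I₂ cos²(180° − 147°) = 0.0009463 I₀ · cos²(33°) = 0.0006656 I₀.
Ratio = 0.0006656 / 0.004227 = 0.1575.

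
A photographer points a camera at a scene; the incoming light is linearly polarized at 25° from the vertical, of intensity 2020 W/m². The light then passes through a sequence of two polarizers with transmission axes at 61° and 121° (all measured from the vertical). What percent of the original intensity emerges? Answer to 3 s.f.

≈ 16.4%

By Malus's law, I₁ = 2020 W/m² · cos²(36°) = 1322 W/m².
I₂ = I₁ · cos²(60°) = 1322 · 0.25 = 330.5 W/m².
That is 16.36% of the incident intensity.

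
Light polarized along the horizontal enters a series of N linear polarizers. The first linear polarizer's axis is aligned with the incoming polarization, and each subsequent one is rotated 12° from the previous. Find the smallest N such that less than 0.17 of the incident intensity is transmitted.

First polarizer is aligned with the polarization: full transmission.
Each further stage multiplies by cos²(12°) = 0.9568.
After N polarizers: T = 0.9568^(N−1). Require T < 0.17 ⇒ N−1 > ln(0.17)/ln(0.9568) = 40.10, so N−1 ≥ 41 and N = 42.
Check: N=42 gives T = 0.1634 < 0.17; N=41 gives T = 0.1707.

N = 42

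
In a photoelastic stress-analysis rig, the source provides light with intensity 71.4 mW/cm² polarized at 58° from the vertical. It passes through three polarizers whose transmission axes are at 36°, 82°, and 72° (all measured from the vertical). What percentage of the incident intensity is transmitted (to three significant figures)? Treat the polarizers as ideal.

≈ 40.2%

I₁ = 71.4 mW/cm² · cos²(22°) = 61.38 mW/cm².
I₂ = I₁ · cos²(46°) = 61.38 · 0.4826 = 29.62 mW/cm².
I₃ = I₂ · cos²(10°) = 29.62 · 0.9698 = 28.73 mW/cm².
That is 40.23% of the incident intensity.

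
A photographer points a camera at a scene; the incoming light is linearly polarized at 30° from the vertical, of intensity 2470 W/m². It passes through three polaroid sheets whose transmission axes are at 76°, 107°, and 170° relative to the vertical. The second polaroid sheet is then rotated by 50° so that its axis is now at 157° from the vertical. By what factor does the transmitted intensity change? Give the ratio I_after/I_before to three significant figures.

Before rotation:
I₁ = I₀ cos²(76° − 30°) = I₀ cos²(46°) = 0.4826 I₀.
I₂ = I₁ cos²(107° − 76°) = 0.4826 I₀ · cos²(31°) = 0.3545 I₀.
I₃ = I₂ cos²(170° − 107°) = 0.3545 I₀ · cos²(63°) = 0.07307 I₀.
After rotation:
I₁ = I₀ cos²(76° − 30°) = I₀ cos²(46°) = 0.4826 I₀.
I₂ = I₁ cos²(157° − 76°) = 0.4826 I₀ · cos²(81°) = 0.01181 I₀.
I₃ = I₂ cos²(170° − 157°) = 0.01181 I₀ · cos²(13°) = 0.01121 I₀.
Ratio = 0.01121 / 0.07307 = 0.1534.

I_new/I_old ≈ 0.153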